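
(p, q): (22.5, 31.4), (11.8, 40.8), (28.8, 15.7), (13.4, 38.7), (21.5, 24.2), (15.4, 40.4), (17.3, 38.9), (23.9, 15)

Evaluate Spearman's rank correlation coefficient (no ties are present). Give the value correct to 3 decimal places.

-0.881

Rank p: 6, 1, 8, 2, 5, 3, 4, 7
Rank q: 4, 8, 2, 5, 3, 7, 6, 1
d = rank(p) − rank(q): 2, -7, 6, -3, 2, -4, -2, 6; Σd² = 158
ρ = 1 − 6Σd² / [n(n²−1)] = 1 − 6×158 / (8×63) = 1 − 948/504 ≈ -0.881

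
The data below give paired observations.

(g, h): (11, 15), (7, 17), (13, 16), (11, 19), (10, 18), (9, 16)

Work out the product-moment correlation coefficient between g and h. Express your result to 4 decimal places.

n = 6, Σg = 61, Σh = 101, Σg² = 641, Σh² = 1711, Σgh = 1025
nΣgh − ΣgΣh = 6150 − 6161 = -11
nΣg² − (Σg)² = 3846 − 3721 = 125; nΣh² − (Σh)² = 10266 − 10201 = 65
r = -11 / √(125 × 65) = -11 / 90.1388 ≈ -0.1220

-0.1220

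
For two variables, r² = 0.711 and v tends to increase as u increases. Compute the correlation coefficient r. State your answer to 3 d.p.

0.843

|r| = √0.711 = 0.843
The association is positive, so r = 0.843.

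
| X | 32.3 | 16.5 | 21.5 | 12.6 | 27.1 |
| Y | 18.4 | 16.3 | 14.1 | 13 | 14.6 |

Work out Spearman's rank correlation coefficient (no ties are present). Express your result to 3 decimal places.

0.700

Rank X: 5, 2, 3, 1, 4
Rank Y: 5, 4, 2, 1, 3
d = rank(X) − rank(Y): 0, -2, 1, 0, 1; Σd² = 6
ρ = 1 − 6Σd² / [n(n²−1)] = 1 − 6×6 / (5×24) = 1 − 36/120 ≈ 0.700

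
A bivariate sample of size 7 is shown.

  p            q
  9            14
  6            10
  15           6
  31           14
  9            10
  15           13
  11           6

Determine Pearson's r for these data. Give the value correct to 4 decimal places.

0.3476

n = 7, Σp = 96, Σq = 73, Σp² = 1730, Σq² = 833, Σpq = 1061
nΣpq − ΣpΣq = 7427 − 7008 = 419
nΣp² − (Σp)² = 12110 − 9216 = 2894; nΣq² − (Σq)² = 5831 − 5329 = 502
r = 419 / √(2894 × 502) = 419 / 1205.3166 ≈ 0.3476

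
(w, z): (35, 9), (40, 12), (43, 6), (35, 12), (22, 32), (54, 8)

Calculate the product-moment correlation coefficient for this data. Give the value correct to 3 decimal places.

n = 6, Σw = 229, Σz = 79, Σw² = 9299, Σz² = 1493, Σwz = 2609
nΣwz − ΣwΣz = 15654 − 18091 = -2437
nΣw² − (Σw)² = 55794 − 52441 = 3353; nΣz² − (Σz)² = 8958 − 6241 = 2717
r = -2437 / √(3353 × 2717) = -2437 / 3018.2944 ≈ -0.807

-0.807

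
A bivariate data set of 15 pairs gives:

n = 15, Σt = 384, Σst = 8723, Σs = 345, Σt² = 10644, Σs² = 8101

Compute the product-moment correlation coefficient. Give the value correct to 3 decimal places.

-0.297

r = (nΣst − ΣsΣt) / √[(nΣs² − (Σs)²)(nΣt² − (Σt)²)]
Numerator: 15×8723 − 345×384 = -1635
Denominator: √[(121515 − 119025)(159660 − 147456)] = √[2490 × 12204] = 5512.5276
r = -1635 / 5512.5276 ≈ -0.297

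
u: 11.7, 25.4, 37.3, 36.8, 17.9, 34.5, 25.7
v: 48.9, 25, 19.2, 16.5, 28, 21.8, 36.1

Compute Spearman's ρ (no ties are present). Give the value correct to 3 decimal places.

Rank u: 1, 3, 7, 6, 2, 5, 4
Rank v: 7, 4, 2, 1, 5, 3, 6
d = rank(u) − rank(v): -6, -1, 5, 5, -3, 2, -2; Σd² = 104
ρ = 1 − 6Σd² / [n(n²−1)] = 1 − 6×104 / (7×48) = 1 − 624/336 ≈ -0.857

-0.857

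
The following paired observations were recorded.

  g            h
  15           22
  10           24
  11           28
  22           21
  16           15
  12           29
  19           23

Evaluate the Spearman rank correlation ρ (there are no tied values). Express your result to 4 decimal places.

-0.6786

Rank g: 4, 1, 2, 7, 5, 3, 6
Rank h: 3, 5, 6, 2, 1, 7, 4
d = rank(g) − rank(h): 1, -4, -4, 5, 4, -4, 2; Σd² = 94
ρ = 1 − 6Σd² / [n(n²−1)] = 1 − 6×94 / (7×48) = 1 − 564/336 ≈ -0.6786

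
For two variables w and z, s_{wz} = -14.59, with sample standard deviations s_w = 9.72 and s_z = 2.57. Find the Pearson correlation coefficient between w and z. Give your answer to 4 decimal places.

-0.5841

r = Cov(w,z) / (s_w · s_z) = -14.59 / (9.72 × 2.57)
  = -14.59 / 24.9804 ≈ -0.5841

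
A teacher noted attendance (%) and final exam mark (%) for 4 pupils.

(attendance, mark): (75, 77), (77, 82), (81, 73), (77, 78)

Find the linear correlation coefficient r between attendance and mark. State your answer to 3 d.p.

n = 4, Σx = 310, Σy = 310, Σx² = 24044, Σy² = 24066, Σxy = 24008
nΣxy − ΣxΣy = 96032 − 96100 = -68
nΣx² − (Σx)² = 96176 − 96100 = 76; nΣy² − (Σy)² = 96264 − 96100 = 164
r = -68 / √(76 × 164) = -68 / 111.6423 ≈ -0.609

-0.609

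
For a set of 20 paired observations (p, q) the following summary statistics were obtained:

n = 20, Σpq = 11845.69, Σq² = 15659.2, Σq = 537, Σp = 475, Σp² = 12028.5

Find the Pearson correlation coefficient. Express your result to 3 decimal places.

-0.943

r = (nΣpq − ΣpΣq) / √[(nΣp² − (Σp)²)(nΣq² − (Σq)²)]
Numerator: 20×11845.69 − 475×537 = -18161.2
Denominator: √[(240570 − 225625)(313184 − 288369)] = √[14945 × 24815] = 19257.7303
r = -18161.2 / 19257.7303 ≈ -0.943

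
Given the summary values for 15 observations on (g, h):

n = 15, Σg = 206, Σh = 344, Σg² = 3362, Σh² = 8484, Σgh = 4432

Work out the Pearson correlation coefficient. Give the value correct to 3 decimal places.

r = (nΣgh − ΣgΣh) / √[(nΣg² − (Σg)²)(nΣh² − (Σh)²)]
Numerator: 15×4432 − 206×344 = -4384
Denominator: √[(50430 − 42436)(127260 − 118336)] = √[7994 × 8924] = 8446.2096
r = -4384 / 8446.2096 ≈ -0.519

-0.519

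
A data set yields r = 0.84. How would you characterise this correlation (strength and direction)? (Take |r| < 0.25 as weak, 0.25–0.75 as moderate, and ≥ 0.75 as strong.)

strong positive

r = 0.84 > 0 so the relationship is positive.
|r| = 0.84, which falls in the strong range.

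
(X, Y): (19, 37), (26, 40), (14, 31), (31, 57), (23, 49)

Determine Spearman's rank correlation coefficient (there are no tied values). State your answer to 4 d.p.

0.9000

Rank X: 2, 4, 1, 5, 3
Rank Y: 2, 3, 1, 5, 4
d = rank(X) − rank(Y): 0, 1, 0, 0, -1; Σd² = 2
ρ = 1 − 6Σd² / [n(n²−1)] = 1 − 6×2 / (5×24) = 1 − 12/120 ≈ 0.9000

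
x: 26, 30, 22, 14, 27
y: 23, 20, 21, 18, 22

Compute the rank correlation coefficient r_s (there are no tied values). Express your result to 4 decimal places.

Rank x: 3, 5, 2, 1, 4
Rank y: 5, 2, 3, 1, 4
d = rank(x) − rank(y): -2, 3, -1, 0, 0; Σd² = 14
ρ = 1 − 6Σd² / [n(n²−1)] = 1 − 6×14 / (5×24) = 1 − 84/120 ≈ 0.3000

0.3000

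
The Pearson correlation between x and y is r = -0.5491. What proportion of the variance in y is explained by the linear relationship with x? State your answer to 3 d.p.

0.302

r² = (-0.5491)² = 0.302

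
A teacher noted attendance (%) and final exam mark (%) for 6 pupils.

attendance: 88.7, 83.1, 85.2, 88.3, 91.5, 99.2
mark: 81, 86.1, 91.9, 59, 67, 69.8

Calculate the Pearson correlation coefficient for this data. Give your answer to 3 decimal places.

n = 6, Σx = 536, Σy = 454.8, Σx² = 48042.12, Σy² = 35261.86, Σxy = 40433.85
nΣxy − ΣxΣy = 242603.1 − 243772.8 = -1169.7
nΣx² − (Σx)² = 288252.72 − 287296 = 956.72; nΣy² − (Σy)² = 211571.16 − 206843.04 = 4728.12
r = -1169.7 / √(956.72 × 4728.12) = -1169.7 / 2126.8491 ≈ -0.550

-0.550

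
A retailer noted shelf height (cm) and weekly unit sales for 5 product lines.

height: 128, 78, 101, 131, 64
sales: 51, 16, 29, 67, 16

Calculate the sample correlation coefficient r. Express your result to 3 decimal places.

0.946

n = 5, Σx = 502, Σy = 179, Σx² = 53926, Σy² = 8443, Σxy = 20506
nΣxy − ΣxΣy = 102530 − 89858 = 12672
nΣx² − (Σx)² = 269630 − 252004 = 17626; nΣy² − (Σy)² = 42215 − 32041 = 10174
r = 12672 / √(17626 × 10174) = 12672 / 13391.3003 ≈ 0.946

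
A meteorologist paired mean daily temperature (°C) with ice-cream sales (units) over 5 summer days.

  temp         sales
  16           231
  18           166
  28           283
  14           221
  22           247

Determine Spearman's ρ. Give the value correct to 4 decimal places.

Rank temp: 2, 3, 5, 1, 4
Rank sales: 3, 1, 5, 2, 4
d = rank(temp) − rank(sales): -1, 2, 0, -1, 0; Σd² = 6
ρ = 1 − 6Σd² / [n(n²−1)] = 1 − 6×6 / (5×24) = 1 − 36/120 ≈ 0.7000

0.7000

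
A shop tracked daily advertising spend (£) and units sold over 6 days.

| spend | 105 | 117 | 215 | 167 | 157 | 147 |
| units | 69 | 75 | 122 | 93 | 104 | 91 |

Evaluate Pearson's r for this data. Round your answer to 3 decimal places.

0.964

n = 6, Σx = 908, Σy = 554, Σx² = 145086, Σy² = 53016, Σxy = 87486
nΣxy − ΣxΣy = 524916 − 503032 = 21884
nΣx² − (Σx)² = 870516 − 824464 = 46052; nΣy² − (Σy)² = 318096 − 306916 = 11180
r = 21884 / √(46052 × 11180) = 21884 / 22690.5566 ≈ 0.964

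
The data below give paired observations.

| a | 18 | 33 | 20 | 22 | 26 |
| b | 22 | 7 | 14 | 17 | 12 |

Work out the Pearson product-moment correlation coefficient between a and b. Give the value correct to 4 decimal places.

-0.9083

n = 5, Σa = 119, Σb = 72, Σa² = 2973, Σb² = 1162, Σab = 1593
nΣab − ΣaΣb = 7965 − 8568 = -603
nΣa² − (Σa)² = 14865 − 14161 = 704; nΣb² − (Σb)² = 5810 − 5184 = 626
r = -603 / √(704 × 626) = -603 / 663.8554 ≈ -0.9083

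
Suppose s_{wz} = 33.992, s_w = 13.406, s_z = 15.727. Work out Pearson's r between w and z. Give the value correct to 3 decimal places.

r = Cov(w,z) / (s_w · s_z) = 33.992 / (13.406 × 15.727)
  = 33.992 / 210.8362 ≈ 0.161

0.161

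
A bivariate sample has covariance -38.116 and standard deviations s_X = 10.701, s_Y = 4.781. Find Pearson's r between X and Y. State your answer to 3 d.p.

r = Cov(X,Y) / (s_X · s_Y) = -38.116 / (10.701 × 4.781)
  = -38.116 / 51.1615 ≈ -0.745

-0.745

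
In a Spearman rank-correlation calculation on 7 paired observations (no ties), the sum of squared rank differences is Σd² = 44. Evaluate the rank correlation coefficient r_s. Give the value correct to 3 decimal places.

0.214

ρ = 1 − 6Σd² / [n(n²−1)] = 1 − 6×44 / (7×48)
  = 1 − 264/336 = 1 − 0.7857 ≈ 0.214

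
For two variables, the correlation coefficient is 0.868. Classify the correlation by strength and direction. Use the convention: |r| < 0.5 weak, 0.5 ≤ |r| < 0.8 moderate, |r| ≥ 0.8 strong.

strong positive

r = 0.868 > 0 so the relationship is positive.
|r| = 0.868, which falls in the strong range.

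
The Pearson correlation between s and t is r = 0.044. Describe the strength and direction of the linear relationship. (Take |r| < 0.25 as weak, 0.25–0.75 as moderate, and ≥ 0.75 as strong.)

weak positive

r = 0.044 > 0 so the relationship is positive.
|r| = 0.044, which falls in the weak range.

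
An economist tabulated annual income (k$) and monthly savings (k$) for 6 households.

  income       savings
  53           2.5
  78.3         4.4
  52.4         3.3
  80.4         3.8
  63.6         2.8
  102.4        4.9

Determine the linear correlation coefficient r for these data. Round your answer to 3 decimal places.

n = 6, Σx = 430.1, Σy = 21.7, Σx² = 32680.53, Σy² = 82.79, Σxy = 1635.3
nΣxy − ΣxΣy = 9811.8 − 9333.17 = 478.63
nΣx² − (Σx)² = 196083.18 − 184986.01 = 11097.17; nΣy² − (Σy)² = 496.74 − 470.89 = 25.85
r = 478.63 / √(11097.17 × 25.85) = 478.63 / 535.5949 ≈ 0.894

0.894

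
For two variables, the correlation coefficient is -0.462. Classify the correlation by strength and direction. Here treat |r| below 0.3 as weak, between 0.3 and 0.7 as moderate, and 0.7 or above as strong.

moderate negative

r = -0.462 < 0 so the relationship is negative.
|r| = 0.462, which falls in the moderate range.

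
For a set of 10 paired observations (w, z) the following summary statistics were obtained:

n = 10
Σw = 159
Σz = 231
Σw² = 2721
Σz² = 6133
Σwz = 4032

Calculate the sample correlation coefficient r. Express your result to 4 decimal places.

0.9159

r = (nΣwz − ΣwΣz) / √[(nΣw² − (Σw)²)(nΣz² − (Σz)²)]
Numerator: 10×4032 − 159×231 = 3591
Denominator: √[(27210 − 25281)(61330 − 53361)] = √[1929 × 7969] = 3920.7399
r = 3591 / 3920.7399 ≈ 0.9159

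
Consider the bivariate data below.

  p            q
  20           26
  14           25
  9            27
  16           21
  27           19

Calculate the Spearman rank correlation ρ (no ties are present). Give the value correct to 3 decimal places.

Rank p: 4, 2, 1, 3, 5
Rank q: 4, 3, 5, 2, 1
d = rank(p) − rank(q): 0, -1, -4, 1, 4; Σd² = 34
ρ = 1 − 6Σd² / [n(n²−1)] = 1 − 6×34 / (5×24) = 1 − 204/120 ≈ -0.700

-0.700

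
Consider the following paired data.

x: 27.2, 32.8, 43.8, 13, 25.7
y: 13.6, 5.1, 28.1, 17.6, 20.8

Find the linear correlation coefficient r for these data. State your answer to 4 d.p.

0.2697

n = 5, Σx = 142.5, Σy = 85.2, Σx² = 4563.61, Σy² = 1742.98, Σxy = 2531.34
nΣxy − ΣxΣy = 12656.7 − 12141 = 515.7
nΣx² − (Σx)² = 22818.05 − 20306.25 = 2511.8; nΣy² − (Σy)² = 8714.9 − 7259.04 = 1455.86
r = 515.7 / √(2511.8 × 1455.86) = 515.7 / 1912.2838 ≈ 0.2697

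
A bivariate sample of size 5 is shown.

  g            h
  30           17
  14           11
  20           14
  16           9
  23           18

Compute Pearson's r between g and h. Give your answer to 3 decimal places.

0.833

n = 5, Σg = 103, Σh = 69, Σg² = 2281, Σh² = 1011, Σgh = 1502
nΣgh − ΣgΣh = 7510 − 7107 = 403
nΣg² − (Σg)² = 11405 − 10609 = 796; nΣh² − (Σh)² = 5055 − 4761 = 294
r = 403 / √(796 × 294) = 403 / 483.7603 ≈ 0.833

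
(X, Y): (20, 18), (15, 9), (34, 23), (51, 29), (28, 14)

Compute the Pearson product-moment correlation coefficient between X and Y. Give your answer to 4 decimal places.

n = 5, ΣX = 148, ΣY = 93, ΣX² = 5166, ΣY² = 1971, ΣXY = 3148
nΣXY − ΣXΣY = 15740 − 13764 = 1976
nΣX² − (ΣX)² = 25830 − 21904 = 3926; nΣY² − (ΣY)² = 9855 − 8649 = 1206
r = 1976 / √(3926 × 1206) = 1976 / 2175.9494 ≈ 0.9081

0.9081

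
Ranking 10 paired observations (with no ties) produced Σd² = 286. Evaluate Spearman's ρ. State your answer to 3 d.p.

ρ = 1 − 6Σd² / [n(n²−1)] = 1 − 6×286 / (10×99)
  = 1 − 1716/990 = 1 − 1.7333 ≈ -0.733

-0.733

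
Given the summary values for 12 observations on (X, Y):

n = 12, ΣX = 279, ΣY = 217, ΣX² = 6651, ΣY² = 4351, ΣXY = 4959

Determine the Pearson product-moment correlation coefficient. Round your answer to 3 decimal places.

-0.326

r = (nΣXY − ΣXΣY) / √[(nΣX² − (ΣX)²)(nΣY² − (ΣY)²)]
Numerator: 12×4959 − 279×217 = -1035
Denominator: √[(79812 − 77841)(52212 − 47089)] = √[1971 × 5123] = 3177.6458
r = -1035 / 3177.6458 ≈ -0.326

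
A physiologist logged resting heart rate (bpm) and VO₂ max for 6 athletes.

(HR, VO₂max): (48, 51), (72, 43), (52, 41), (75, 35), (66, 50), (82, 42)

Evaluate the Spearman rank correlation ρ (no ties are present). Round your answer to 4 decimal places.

-0.5429

Rank HR: 1, 4, 2, 5, 3, 6
Rank VO₂max: 6, 4, 2, 1, 5, 3
d = rank(HR) − rank(VO₂max): -5, 0, 0, 4, -2, 3; Σd² = 54
ρ = 1 − 6Σd² / [n(n²−1)] = 1 − 6×54 / (6×35) = 1 − 324/210 ≈ -0.5429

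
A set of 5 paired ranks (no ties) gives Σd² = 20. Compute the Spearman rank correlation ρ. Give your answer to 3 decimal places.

ρ = 1 − 6Σd² / [n(n²−1)] = 1 − 6×20 / (5×24)
  = 1 − 120/120 = 1 − 1.0000 ≈ 0.000

0.000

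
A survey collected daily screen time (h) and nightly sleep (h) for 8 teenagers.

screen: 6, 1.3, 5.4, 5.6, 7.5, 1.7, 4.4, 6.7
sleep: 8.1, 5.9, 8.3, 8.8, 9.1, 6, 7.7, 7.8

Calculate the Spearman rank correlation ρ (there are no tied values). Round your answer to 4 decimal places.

Rank screen: 6, 1, 4, 5, 8, 2, 3, 7
Rank sleep: 5, 1, 6, 7, 8, 2, 3, 4
d = rank(screen) − rank(sleep): 1, 0, -2, -2, 0, 0, 0, 3; Σd² = 18
ρ = 1 − 6Σd² / [n(n²−1)] = 1 − 6×18 / (8×63) = 1 − 108/504 ≈ 0.7857

0.7857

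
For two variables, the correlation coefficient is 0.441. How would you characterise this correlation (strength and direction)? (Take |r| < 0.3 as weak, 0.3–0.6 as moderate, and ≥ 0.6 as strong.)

r = 0.441 > 0 so the relationship is positive.
|r| = 0.441, which falls in the moderate range.

moderate positive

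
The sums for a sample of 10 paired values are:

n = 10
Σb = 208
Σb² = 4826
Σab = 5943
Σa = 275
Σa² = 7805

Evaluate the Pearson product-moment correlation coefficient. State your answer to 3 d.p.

r = (nΣab − ΣaΣb) / √[(nΣa² − (Σa)²)(nΣb² − (Σb)²)]
Numerator: 10×5943 − 275×208 = 2230
Denominator: √[(78050 − 75625)(48260 − 43264)] = √[2425 × 4996] = 3480.7040
r = 2230 / 3480.7040 ≈ 0.641

0.641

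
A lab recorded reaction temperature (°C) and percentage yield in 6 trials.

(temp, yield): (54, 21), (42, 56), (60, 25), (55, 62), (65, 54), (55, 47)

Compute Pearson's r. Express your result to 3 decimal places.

n = 6, Σx = 331, Σy = 265, Σx² = 18555, Σy² = 13171, Σxy = 14491
nΣxy − ΣxΣy = 86946 − 87715 = -769
nΣx² − (Σx)² = 111330 − 109561 = 1769; nΣy² − (Σy)² = 79026 − 70225 = 8801
r = -769 / √(1769 × 8801) = -769 / 3945.7533 ≈ -0.195

-0.195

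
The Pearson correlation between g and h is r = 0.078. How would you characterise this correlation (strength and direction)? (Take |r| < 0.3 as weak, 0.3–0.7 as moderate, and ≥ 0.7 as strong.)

r = 0.078 > 0 so the relationship is positive.
|r| = 0.078, which falls in the weak range.

weak positive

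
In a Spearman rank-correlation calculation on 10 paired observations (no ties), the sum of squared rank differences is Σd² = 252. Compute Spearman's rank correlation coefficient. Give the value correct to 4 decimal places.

ρ = 1 − 6Σd² / [n(n²−1)] = 1 − 6×252 / (10×99)
  = 1 − 1512/990 = 1 − 1.52727 ≈ -0.5273

-0.5273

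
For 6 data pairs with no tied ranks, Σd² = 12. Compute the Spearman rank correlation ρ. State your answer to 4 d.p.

ρ = 1 − 6Σd² / [n(n²−1)] = 1 − 6×12 / (6×35)
  = 1 − 72/210 = 1 − 0.34286 ≈ 0.6571

0.6571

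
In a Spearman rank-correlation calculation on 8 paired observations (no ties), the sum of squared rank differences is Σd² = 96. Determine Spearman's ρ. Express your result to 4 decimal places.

-0.1429

ρ = 1 − 6Σd² / [n(n²−1)] = 1 − 6×96 / (8×63)
  = 1 − 576/504 = 1 − 1.14286 ≈ -0.1429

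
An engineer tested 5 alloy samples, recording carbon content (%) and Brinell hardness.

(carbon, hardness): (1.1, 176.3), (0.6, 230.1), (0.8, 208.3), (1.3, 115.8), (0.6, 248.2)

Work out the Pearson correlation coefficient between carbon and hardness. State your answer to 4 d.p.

-0.9731

n = 5, Σx = 4.4, Σy = 978.7, Σx² = 4.26, Σy² = 202429.47, Σxy = 798.09
nΣxy − ΣxΣy = 3990.45 − 4306.28 = -315.83
nΣx² − (Σx)² = 21.3 − 19.36 = 1.94; nΣy² − (Σy)² = 1012147.35 − 957853.69 = 54293.66
r = -315.83 / √(1.94 × 54293.66) = -315.83 / 324.5454 ≈ -0.9731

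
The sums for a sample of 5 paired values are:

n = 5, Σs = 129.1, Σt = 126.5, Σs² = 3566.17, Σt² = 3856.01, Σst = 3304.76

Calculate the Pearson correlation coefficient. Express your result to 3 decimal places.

0.099

r = (nΣst − ΣsΣt) / √[(nΣs² − (Σs)²)(nΣt² − (Σt)²)]
Numerator: 5×3304.76 − 129.1×126.5 = 192.65
Denominator: √[(17830.85 − 16666.81)(19280.05 − 16002.25)] = √[1164.04 × 3277.8] = 1953.3280
r = 192.65 / 1953.3280 ≈ 0.099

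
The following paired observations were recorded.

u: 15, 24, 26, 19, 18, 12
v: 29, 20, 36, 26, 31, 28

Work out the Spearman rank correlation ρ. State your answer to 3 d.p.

Rank u: 2, 5, 6, 4, 3, 1
Rank v: 4, 1, 6, 2, 5, 3
d = rank(u) − rank(v): -2, 4, 0, 2, -2, -2; Σd² = 32
ρ = 1 − 6Σd² / [n(n²−1)] = 1 − 6×32 / (6×35) = 1 − 192/210 ≈ 0.086

0.086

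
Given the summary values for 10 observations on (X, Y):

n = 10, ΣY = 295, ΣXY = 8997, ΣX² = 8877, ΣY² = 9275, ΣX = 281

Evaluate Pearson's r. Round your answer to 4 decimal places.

r = (nΣXY − ΣXΣY) / √[(nΣX² − (ΣX)²)(nΣY² − (ΣY)²)]
Numerator: 10×8997 − 281×295 = 7075
Denominator: √[(88770 − 78961)(92750 − 87025)] = √[9809 × 5725] = 7493.7657
r = 7075 / 7493.7657 ≈ 0.9441

0.9441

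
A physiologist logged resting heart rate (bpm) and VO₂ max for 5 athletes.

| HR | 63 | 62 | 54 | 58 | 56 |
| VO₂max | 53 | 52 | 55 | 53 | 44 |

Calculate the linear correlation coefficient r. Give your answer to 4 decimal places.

0.1641

n = 5, Σx = 293, Σy = 257, Σx² = 17229, Σy² = 13283, Σxy = 15071
nΣxy − ΣxΣy = 75355 − 75301 = 54
nΣx² − (Σx)² = 86145 − 85849 = 296; nΣy² − (Σy)² = 66415 − 66049 = 366
r = 54 / √(296 × 366) = 54 / 329.1443 ≈ 0.1641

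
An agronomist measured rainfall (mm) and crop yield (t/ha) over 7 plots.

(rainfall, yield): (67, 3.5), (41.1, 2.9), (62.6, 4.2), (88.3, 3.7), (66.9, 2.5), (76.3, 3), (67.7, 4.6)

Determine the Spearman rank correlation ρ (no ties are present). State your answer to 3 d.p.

Rank rainfall: 4, 1, 2, 7, 3, 6, 5
Rank yield: 4, 2, 6, 5, 1, 3, 7
d = rank(rainfall) − rank(yield): 0, -1, -4, 2, 2, 3, -2; Σd² = 38
ρ = 1 − 6Σd² / [n(n²−1)] = 1 − 6×38 / (7×48) = 1 − 228/336 ≈ 0.321

0.321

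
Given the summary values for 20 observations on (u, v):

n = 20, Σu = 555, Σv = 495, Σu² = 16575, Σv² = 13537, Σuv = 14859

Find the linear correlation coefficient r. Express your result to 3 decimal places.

0.914

r = (nΣuv − ΣuΣv) / √[(nΣu² − (Σu)²)(nΣv² − (Σv)²)]
Numerator: 20×14859 − 555×495 = 22455
Denominator: √[(331500 − 308025)(270740 − 245025)] = √[23475 × 25715] = 24569.4856
r = 22455 / 24569.4856 ≈ 0.914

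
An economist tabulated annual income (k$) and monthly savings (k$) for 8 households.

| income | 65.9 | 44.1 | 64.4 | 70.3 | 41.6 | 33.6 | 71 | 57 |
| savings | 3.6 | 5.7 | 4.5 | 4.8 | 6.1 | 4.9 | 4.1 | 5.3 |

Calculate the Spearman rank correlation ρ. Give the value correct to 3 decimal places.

-0.738

Rank income: 6, 3, 5, 7, 2, 1, 8, 4
Rank savings: 1, 7, 3, 4, 8, 5, 2, 6
d = rank(income) − rank(savings): 5, -4, 2, 3, -6, -4, 6, -2; Σd² = 146
ρ = 1 − 6Σd² / [n(n²−1)] = 1 − 6×146 / (8×63) = 1 − 876/504 ≈ -0.738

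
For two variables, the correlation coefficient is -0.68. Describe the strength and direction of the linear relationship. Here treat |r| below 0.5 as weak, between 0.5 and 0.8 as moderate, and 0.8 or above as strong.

r = -0.68 < 0 so the relationship is negative.
|r| = 0.68, which falls in the moderate range.

moderate negative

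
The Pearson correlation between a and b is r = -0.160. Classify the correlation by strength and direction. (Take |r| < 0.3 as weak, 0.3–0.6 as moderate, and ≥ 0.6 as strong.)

weak negative

r = -0.160 < 0 so the relationship is negative.
|r| = 0.160, which falls in the weak range.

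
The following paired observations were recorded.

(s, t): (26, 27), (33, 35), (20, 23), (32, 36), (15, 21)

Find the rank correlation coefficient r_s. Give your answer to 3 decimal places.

0.900

Rank s: 3, 5, 2, 4, 1
Rank t: 3, 4, 2, 5, 1
d = rank(s) − rank(t): 0, 1, 0, -1, 0; Σd² = 2
ρ = 1 − 6Σd² / [n(n²−1)] = 1 − 6×2 / (5×24) = 1 − 12/120 ≈ 0.900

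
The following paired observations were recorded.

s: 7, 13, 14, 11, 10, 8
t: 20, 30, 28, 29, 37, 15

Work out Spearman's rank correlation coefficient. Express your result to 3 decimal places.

Rank s: 1, 5, 6, 4, 3, 2
Rank t: 2, 5, 3, 4, 6, 1
d = rank(s) − rank(t): -1, 0, 3, 0, -3, 1; Σd² = 20
ρ = 1 − 6Σd² / [n(n²−1)] = 1 − 6×20 / (6×35) = 1 − 120/210 ≈ 0.429

0.429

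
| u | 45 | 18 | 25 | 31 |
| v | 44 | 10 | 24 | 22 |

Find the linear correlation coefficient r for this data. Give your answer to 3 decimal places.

n = 4, Σu = 119, Σv = 100, Σu² = 3935, Σv² = 3096, Σuv = 3442
nΣuv − ΣuΣv = 13768 − 11900 = 1868
nΣu² − (Σu)² = 15740 − 14161 = 1579; nΣv² − (Σv)² = 12384 − 10000 = 2384
r = 1868 / √(1579 × 2384) = 1868 / 1940.1897 ≈ 0.963

0.963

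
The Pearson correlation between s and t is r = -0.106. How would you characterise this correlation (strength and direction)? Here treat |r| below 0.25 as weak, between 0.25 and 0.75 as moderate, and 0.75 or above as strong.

weak negative

r = -0.106 < 0 so the relationship is negative.
|r| = 0.106, which falls in the weak range.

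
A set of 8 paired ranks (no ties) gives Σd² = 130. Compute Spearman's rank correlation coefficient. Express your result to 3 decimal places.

-0.548

ρ = 1 − 6Σd² / [n(n²−1)] = 1 − 6×130 / (8×63)
  = 1 − 780/504 = 1 − 1.5476 ≈ -0.548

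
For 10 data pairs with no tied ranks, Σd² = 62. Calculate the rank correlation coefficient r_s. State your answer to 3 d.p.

ρ = 1 − 6Σd² / [n(n²−1)] = 1 − 6×62 / (10×99)
  = 1 − 372/990 = 1 − 0.3758 ≈ 0.624

0.624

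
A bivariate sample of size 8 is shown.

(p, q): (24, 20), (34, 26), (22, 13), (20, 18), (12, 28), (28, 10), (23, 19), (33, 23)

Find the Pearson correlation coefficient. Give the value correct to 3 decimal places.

n = 8, Σp = 196, Σq = 157, Σp² = 5162, Σq² = 3343, Σpq = 3822
nΣpq − ΣpΣq = 30576 − 30772 = -196
nΣp² − (Σp)² = 41296 − 38416 = 2880; nΣq² − (Σq)² = 26744 − 24649 = 2095
r = -196 / √(2880 × 2095) = -196 / 2456.3387 ≈ -0.080

-0.080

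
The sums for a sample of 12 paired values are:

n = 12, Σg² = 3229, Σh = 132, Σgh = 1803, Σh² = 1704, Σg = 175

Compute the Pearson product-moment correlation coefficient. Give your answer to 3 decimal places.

-0.295

r = (nΣgh − ΣgΣh) / √[(nΣg² − (Σg)²)(nΣh² − (Σh)²)]
Numerator: 12×1803 − 175×132 = -1464
Denominator: √[(38748 − 30625)(20448 − 17424)] = √[8123 × 3024] = 4956.2034
r = -1464 / 4956.2034 ≈ -0.295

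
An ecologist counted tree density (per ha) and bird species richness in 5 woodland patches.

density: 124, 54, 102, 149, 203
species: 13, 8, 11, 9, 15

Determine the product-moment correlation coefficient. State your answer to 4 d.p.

0.7480

n = 5, Σx = 632, Σy = 56, Σx² = 92106, Σy² = 660, Σxy = 7552
nΣxy − ΣxΣy = 37760 − 35392 = 2368
nΣx² − (Σx)² = 460530 − 399424 = 61106; nΣy² − (Σy)² = 3300 − 3136 = 164
r = 2368 / √(61106 × 164) = 2368 / 3165.6570 ≈ 0.7480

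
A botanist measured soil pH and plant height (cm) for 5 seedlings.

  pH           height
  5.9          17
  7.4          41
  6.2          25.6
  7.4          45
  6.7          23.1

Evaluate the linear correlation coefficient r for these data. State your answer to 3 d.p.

n = 5, Σx = 33.6, Σy = 151.7, Σx² = 227.66, Σy² = 5183.97, Σxy = 1050.19
nΣxy − ΣxΣy = 5250.95 − 5097.12 = 153.83
nΣx² − (Σx)² = 1138.3 − 1128.96 = 9.34; nΣy² − (Σy)² = 25919.85 − 23012.89 = 2906.96
r = 153.83 / √(9.34 × 2906.96) = 153.83 / 164.7756 ≈ 0.934

0.934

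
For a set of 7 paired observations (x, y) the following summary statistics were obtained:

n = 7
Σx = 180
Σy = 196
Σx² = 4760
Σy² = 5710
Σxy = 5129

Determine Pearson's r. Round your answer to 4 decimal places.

r = (nΣxy − ΣxΣy) / √[(nΣx² − (Σx)²)(nΣy² − (Σy)²)]
Numerator: 7×5129 − 180×196 = 623
Denominator: √[(33320 − 32400)(39970 − 38416)] = √[920 × 1554] = 1195.6923
r = 623 / 1195.6923 ≈ 0.5210

0.5210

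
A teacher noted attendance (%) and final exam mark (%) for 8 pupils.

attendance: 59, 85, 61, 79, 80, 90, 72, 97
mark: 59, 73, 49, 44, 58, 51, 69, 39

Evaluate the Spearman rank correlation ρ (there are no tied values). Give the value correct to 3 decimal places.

Rank attendance: 1, 6, 2, 4, 5, 7, 3, 8
Rank mark: 6, 8, 3, 2, 5, 4, 7, 1
d = rank(attendance) − rank(mark): -5, -2, -1, 2, 0, 3, -4, 7; Σd² = 108
ρ = 1 − 6Σd² / [n(n²−1)] = 1 − 6×108 / (8×63) = 1 − 648/504 ≈ -0.286

-0.286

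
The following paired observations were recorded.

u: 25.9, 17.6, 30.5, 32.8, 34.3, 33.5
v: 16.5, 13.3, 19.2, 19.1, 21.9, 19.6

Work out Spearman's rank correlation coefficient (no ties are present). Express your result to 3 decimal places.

Rank u: 2, 1, 3, 4, 6, 5
Rank v: 2, 1, 4, 3, 6, 5
d = rank(u) − rank(v): 0, 0, -1, 1, 0, 0; Σd² = 2
ρ = 1 − 6Σd² / [n(n²−1)] = 1 − 6×2 / (6×35) = 1 − 12/210 ≈ 0.943

0.943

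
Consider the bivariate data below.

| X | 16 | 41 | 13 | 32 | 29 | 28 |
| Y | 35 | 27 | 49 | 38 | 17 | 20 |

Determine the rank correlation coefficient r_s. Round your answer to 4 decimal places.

Rank X: 2, 6, 1, 5, 4, 3
Rank Y: 4, 3, 6, 5, 1, 2
d = rank(X) − rank(Y): -2, 3, -5, 0, 3, 1; Σd² = 48
ρ = 1 − 6Σd² / [n(n²−1)] = 1 − 6×48 / (6×35) = 1 − 288/210 ≈ -0.3714

-0.3714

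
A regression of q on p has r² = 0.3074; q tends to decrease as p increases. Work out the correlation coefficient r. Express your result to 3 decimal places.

-0.554

|r| = √0.3074 = 0.554
The association is negative, so r = −0.554.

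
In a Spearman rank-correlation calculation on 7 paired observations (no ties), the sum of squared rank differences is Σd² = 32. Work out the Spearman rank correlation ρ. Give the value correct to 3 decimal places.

0.429

ρ = 1 − 6Σd² / [n(n²−1)] = 1 − 6×32 / (7×48)
  = 1 − 192/336 = 1 − 0.5714 ≈ 0.429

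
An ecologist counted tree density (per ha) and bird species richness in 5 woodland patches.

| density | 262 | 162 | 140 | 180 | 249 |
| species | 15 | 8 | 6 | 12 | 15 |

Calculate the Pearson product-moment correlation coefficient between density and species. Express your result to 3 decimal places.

0.950

n = 5, Σx = 993, Σy = 56, Σx² = 208889, Σy² = 694, Σxy = 11961
nΣxy − ΣxΣy = 59805 − 55608 = 4197
nΣx² − (Σx)² = 1044445 − 986049 = 58396; nΣy² − (Σy)² = 3470 − 3136 = 334
r = 4197 / √(58396 × 334) = 4197 / 4416.3632 ≈ 0.950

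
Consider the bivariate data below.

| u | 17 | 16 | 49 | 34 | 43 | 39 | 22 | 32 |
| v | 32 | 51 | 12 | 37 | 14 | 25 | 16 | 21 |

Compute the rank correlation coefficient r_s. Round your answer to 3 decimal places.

Rank u: 2, 1, 8, 5, 7, 6, 3, 4
Rank v: 6, 8, 1, 7, 2, 5, 3, 4
d = rank(u) − rank(v): -4, -7, 7, -2, 5, 1, 0, 0; Σd² = 144
ρ = 1 − 6Σd² / [n(n²−1)] = 1 − 6×144 / (8×63) = 1 − 864/504 ≈ -0.714

-0.714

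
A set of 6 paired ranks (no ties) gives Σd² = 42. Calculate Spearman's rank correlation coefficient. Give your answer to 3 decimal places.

-0.200

ρ = 1 − 6Σd² / [n(n²−1)] = 1 − 6×42 / (6×35)
  = 1 − 252/210 = 1 − 1.2000 ≈ -0.200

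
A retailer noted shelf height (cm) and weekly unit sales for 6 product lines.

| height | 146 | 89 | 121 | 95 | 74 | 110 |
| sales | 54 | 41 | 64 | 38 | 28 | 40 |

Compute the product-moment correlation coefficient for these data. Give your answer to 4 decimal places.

0.8029

n = 6, Σx = 635, Σy = 265, Σx² = 70479, Σy² = 12521, Σxy = 29359
nΣxy − ΣxΣy = 176154 − 168275 = 7879
nΣx² − (Σx)² = 422874 − 403225 = 19649; nΣy² − (Σy)² = 75126 − 70225 = 4901
r = 7879 / √(19649 × 4901) = 7879 / 9813.2436 ≈ 0.8029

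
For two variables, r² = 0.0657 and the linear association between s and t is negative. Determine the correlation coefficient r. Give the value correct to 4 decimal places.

-0.2563

|r| = √0.0657 = 0.2563
The association is negative, so r = −0.2563.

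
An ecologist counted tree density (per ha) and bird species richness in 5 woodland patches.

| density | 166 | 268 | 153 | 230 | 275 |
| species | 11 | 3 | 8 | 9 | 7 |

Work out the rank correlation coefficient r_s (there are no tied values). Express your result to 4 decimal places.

Rank density: 2, 4, 1, 3, 5
Rank species: 5, 1, 3, 4, 2
d = rank(density) − rank(species): -3, 3, -2, -1, 3; Σd² = 32
ρ = 1 − 6Σd² / [n(n²−1)] = 1 − 6×32 / (5×24) = 1 − 192/120 ≈ -0.6000

-0.6000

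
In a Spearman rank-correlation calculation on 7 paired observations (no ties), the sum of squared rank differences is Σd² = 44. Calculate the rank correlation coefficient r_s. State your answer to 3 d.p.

ρ = 1 − 6Σd² / [n(n²−1)] = 1 − 6×44 / (7×48)
  = 1 − 264/336 = 1 − 0.7857 ≈ 0.214

0.214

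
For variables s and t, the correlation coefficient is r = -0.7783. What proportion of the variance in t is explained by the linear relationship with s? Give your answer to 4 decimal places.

r² = (-0.7783)² = 0.6058

0.6058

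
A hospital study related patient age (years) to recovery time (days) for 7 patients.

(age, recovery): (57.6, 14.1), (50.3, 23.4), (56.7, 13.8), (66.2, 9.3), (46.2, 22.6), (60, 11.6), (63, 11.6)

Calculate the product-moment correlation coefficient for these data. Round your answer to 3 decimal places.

n = 7, Σx = 400, Σy = 106.4, Σx² = 23148.62, Σy² = 1803.18, Σxy = 5858.22
nΣxy − ΣxΣy = 41007.54 − 42560 = -1552.46
nΣx² − (Σx)² = 162040.34 − 160000 = 2040.34; nΣy² − (Σy)² = 12622.26 − 11320.96 = 1301.3
r = -1552.46 / √(2040.34 × 1301.3) = -1552.46 / 1629.4461 ≈ -0.953

-0.953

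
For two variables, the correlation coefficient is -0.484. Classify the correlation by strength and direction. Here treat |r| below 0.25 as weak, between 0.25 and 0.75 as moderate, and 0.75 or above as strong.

moderate negative

r = -0.484 < 0 so the relationship is negative.
|r| = 0.484, which falls in the moderate range.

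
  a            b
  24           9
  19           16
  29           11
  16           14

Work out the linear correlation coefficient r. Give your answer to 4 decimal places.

-0.6940

n = 4, Σa = 88, Σb = 50, Σa² = 2034, Σb² = 654, Σab = 1063
nΣab − ΣaΣb = 4252 − 4400 = -148
nΣa² − (Σa)² = 8136 − 7744 = 392; nΣb² − (Σb)² = 2616 − 2500 = 116
r = -148 / √(392 × 116) = -148 / 213.2416 ≈ -0.6940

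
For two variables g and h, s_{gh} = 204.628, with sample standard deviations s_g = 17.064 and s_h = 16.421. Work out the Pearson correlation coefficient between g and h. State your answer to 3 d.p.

r = Cov(g,h) / (s_g · s_h) = 204.628 / (17.064 × 16.421)
  = 204.628 / 280.2079 ≈ 0.730

0.730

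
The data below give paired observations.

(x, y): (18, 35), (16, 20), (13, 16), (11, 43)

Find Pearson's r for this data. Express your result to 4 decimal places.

-0.1863

n = 4, Σx = 58, Σy = 114, Σx² = 870, Σy² = 3730, Σxy = 1631
nΣxy − ΣxΣy = 6524 − 6612 = -88
nΣx² − (Σx)² = 3480 − 3364 = 116; nΣy² − (Σy)² = 14920 − 12996 = 1924
r = -88 / √(116 × 1924) = -88 / 472.4235 ≈ -0.1863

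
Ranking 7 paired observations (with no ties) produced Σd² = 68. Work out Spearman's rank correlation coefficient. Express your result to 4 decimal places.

ρ = 1 − 6Σd² / [n(n²−1)] = 1 − 6×68 / (7×48)
  = 1 − 408/336 = 1 − 1.21429 ≈ -0.2143

-0.2143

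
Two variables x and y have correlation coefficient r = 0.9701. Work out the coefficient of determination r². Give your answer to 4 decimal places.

r² = (0.9701)² = 0.9411

0.9411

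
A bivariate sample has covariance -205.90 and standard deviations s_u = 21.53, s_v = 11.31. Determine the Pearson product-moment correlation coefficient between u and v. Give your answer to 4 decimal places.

-0.8456

r = Cov(u,v) / (s_u · s_v) = -205.90 / (21.53 × 11.31)
  = -205.90 / 243.5043 ≈ -0.8456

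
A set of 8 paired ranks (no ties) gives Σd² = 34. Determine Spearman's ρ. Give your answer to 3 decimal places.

0.595

ρ = 1 − 6Σd² / [n(n²−1)] = 1 − 6×34 / (8×63)
  = 1 − 204/504 = 1 − 0.4048 ≈ 0.595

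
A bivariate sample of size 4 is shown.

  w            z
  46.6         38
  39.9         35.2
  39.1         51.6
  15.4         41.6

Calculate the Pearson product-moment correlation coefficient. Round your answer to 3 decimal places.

-0.109

n = 4, Σw = 141, Σz = 166.4, Σw² = 5529.54, Σz² = 7076.16, Σwz = 5833.48
nΣwz − ΣwΣz = 23333.92 − 23462.4 = -128.48
nΣw² − (Σw)² = 22118.16 − 19881 = 2237.16; nΣz² − (Σz)² = 28304.64 − 27688.96 = 615.68
r = -128.48 / √(2237.16 × 615.68) = -128.48 / 1173.6161 ≈ -0.109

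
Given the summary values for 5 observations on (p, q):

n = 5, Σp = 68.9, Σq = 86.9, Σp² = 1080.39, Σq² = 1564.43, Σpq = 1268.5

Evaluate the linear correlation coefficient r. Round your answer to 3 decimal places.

r = (nΣpq − ΣpΣq) / √[(nΣp² − (Σp)²)(nΣq² − (Σq)²)]
Numerator: 5×1268.5 − 68.9×86.9 = 355.09
Denominator: √[(5401.95 − 4747.21)(7822.15 − 7551.61)] = √[654.74 × 270.54] = 420.8721
r = 355.09 / 420.8721 ≈ 0.844

0.844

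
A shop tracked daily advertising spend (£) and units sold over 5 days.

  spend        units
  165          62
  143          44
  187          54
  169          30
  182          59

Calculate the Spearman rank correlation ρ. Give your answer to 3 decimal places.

Rank spend: 2, 1, 5, 3, 4
Rank units: 5, 2, 3, 1, 4
d = rank(spend) − rank(units): -3, -1, 2, 2, 0; Σd² = 18
ρ = 1 − 6Σd² / [n(n²−1)] = 1 − 6×18 / (5×24) = 1 − 108/120 ≈ 0.100

0.100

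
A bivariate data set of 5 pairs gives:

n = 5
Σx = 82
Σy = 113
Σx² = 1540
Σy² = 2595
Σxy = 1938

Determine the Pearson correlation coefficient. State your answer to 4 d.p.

0.9456

r = (nΣxy − ΣxΣy) / √[(nΣx² − (Σx)²)(nΣy² − (Σy)²)]
Numerator: 5×1938 − 82×113 = 424
Denominator: √[(7700 − 6724)(12975 − 12769)] = √[976 × 206] = 448.3927
r = 424 / 448.3927 ≈ 0.9456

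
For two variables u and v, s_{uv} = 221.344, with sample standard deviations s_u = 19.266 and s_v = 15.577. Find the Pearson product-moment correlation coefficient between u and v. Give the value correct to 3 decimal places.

0.738

r = Cov(u,v) / (s_u · s_v) = 221.344 / (19.266 × 15.577)
  = 221.344 / 300.1065 ≈ 0.738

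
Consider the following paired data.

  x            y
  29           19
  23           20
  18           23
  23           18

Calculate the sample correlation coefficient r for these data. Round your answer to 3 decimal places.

n = 4, Σx = 93, Σy = 80, Σx² = 2223, Σy² = 1614, Σxy = 1839
nΣxy − ΣxΣy = 7356 − 7440 = -84
nΣx² − (Σx)² = 8892 − 8649 = 243; nΣy² − (Σy)² = 6456 − 6400 = 56
r = -84 / √(243 × 56) = -84 / 116.6533 ≈ -0.720

-0.720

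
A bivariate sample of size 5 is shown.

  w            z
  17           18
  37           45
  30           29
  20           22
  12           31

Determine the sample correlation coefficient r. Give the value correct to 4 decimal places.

0.6876

n = 5, Σw = 116, Σz = 145, Σw² = 3102, Σz² = 4635, Σwz = 3653
nΣwz − ΣwΣz = 18265 − 16820 = 1445
nΣw² − (Σw)² = 15510 − 13456 = 2054; nΣz² − (Σz)² = 23175 − 21025 = 2150
r = 1445 / √(2054 × 2150) = 1445 / 2101.4519 ≈ 0.6876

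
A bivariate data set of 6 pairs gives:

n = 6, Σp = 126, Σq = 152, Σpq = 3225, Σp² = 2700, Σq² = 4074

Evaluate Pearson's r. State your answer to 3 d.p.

r = (nΣpq − ΣpΣq) / √[(nΣp² − (Σp)²)(nΣq² − (Σq)²)]
Numerator: 6×3225 − 126×152 = 198
Denominator: √[(16200 − 15876)(24444 − 23104)] = √[324 × 1340] = 658.9082
r = 198 / 658.9082 ≈ 0.300

0.300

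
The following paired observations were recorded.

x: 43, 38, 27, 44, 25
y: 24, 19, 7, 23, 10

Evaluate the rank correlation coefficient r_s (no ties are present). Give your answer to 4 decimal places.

0.8000

Rank x: 4, 3, 2, 5, 1
Rank y: 5, 3, 1, 4, 2
d = rank(x) − rank(y): -1, 0, 1, 1, -1; Σd² = 4
ρ = 1 − 6Σd² / [n(n²−1)] = 1 − 6×4 / (5×24) = 1 − 24/120 ≈ 0.8000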